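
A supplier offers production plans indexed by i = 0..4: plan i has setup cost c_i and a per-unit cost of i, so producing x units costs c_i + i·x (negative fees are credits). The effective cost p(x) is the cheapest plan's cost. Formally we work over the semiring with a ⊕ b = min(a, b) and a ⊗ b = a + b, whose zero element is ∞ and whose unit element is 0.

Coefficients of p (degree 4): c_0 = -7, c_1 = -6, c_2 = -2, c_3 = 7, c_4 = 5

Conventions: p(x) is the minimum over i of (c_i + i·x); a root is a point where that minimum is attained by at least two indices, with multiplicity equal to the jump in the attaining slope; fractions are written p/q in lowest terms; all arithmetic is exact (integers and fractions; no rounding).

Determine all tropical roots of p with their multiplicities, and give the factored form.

hull edge (i=0, c=-7) to (i=1, c=-6): slope 1, span 1
hull edge (i=1, c=-6) to (i=4, c=5): slope 11/3, span 3
Factored form: p(x) = 5 ⊗ (x ⊕ (-11/3)) ⊗ (x ⊕ (-11/3)) ⊗ (x ⊕ (-11/3)) ⊗ (x ⊕ (-1))
Answer: roots = -11/3 (mult 3), -1 (mult 1)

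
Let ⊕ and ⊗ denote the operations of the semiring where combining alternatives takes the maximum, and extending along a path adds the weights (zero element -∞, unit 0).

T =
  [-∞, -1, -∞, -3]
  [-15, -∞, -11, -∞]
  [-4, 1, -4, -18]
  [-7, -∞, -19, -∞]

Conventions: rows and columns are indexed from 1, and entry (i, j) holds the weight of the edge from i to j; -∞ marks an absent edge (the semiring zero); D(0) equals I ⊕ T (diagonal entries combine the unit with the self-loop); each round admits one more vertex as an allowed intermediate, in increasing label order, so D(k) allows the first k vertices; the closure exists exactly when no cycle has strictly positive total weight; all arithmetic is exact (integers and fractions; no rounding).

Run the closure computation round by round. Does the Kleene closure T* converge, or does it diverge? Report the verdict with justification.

D(0):
  [0, -1, -∞, -3]
  [-15, 0, -11, -∞]
  [-4, 1, 0, -18]
  [-7, -∞, -19, 0]
D(1):
  [0, -1, -∞, -3]
  [-15, 0, -11, -18]
  [-4, 1, 0, -7]
  [-7, -8, -19, 0]
D(2):
  [0, -1, -12, -3]
  [-15, 0, -11, -18]
  [-4, 1, 0, -7]
  [-7, -8, -19, 0]
D(3):
  [0, -1, -12, -3]
  [-15, 0, -11, -18]
  [-4, 1, 0, -7]
  [-7, -8, -19, 0]
D(4):
  [0, -1, -12, -3]
  [-15, 0, -11, -18]
  [-4, 1, 0, -7]
  [-7, -8, -19, 0]
Key observation: every diagonal entry stays at the unit through all rounds, so no improving cycle exists.
Answer: CONVERGES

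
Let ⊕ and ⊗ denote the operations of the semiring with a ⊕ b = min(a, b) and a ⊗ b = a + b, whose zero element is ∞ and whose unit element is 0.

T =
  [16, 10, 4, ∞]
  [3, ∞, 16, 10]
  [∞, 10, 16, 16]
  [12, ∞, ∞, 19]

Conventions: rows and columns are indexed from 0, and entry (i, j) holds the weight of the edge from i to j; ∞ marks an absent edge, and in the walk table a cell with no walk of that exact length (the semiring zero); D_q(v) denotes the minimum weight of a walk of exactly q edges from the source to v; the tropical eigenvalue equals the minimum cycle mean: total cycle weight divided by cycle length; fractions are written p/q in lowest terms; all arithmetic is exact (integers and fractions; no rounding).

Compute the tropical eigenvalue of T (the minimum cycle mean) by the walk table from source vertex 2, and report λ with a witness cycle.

q=0: [∞, ∞, 0, ∞]
q=1: [∞, 10, 16, 16]
q=2: [13, 26, 26, 20]
q=3: [29, 23, 17, 36]
q=4: [26, 27, 33, 33]
Optimal cycle mean attained by: cycle 0->2->1->0, total 4 + 10 + 3, length 3.
Answer: λ = 17/3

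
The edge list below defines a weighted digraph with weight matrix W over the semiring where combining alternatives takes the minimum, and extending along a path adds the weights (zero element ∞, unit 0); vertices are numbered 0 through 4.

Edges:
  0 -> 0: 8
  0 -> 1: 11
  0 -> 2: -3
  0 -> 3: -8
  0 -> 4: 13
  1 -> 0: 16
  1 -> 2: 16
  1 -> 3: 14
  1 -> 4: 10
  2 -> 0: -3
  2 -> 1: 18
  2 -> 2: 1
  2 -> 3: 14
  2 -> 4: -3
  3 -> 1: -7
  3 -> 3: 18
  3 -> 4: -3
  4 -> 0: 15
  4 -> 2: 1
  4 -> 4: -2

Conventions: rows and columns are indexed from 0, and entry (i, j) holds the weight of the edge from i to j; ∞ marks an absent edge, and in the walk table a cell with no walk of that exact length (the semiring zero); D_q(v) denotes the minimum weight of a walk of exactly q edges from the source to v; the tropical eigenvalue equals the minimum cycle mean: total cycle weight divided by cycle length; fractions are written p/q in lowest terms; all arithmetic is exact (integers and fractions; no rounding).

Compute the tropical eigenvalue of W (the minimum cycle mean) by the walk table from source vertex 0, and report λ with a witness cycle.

q=0: [0, ∞, ∞, ∞, ∞]
q=1: [8, 11, -3, -8, 13]
q=2: [-6, -15, -2, 0, -11]
q=3: [-5, -7, -10, -14, -13]
q=4: [-13, -21, -12, -13, -17]
q=5: [-15, -20, -16, -21, -19]
Optimal cycle mean attained by: cycle 0->3->4->2->0, total (-8) + (-3) + 1 + (-3), length 4.
Answer: λ = -13/4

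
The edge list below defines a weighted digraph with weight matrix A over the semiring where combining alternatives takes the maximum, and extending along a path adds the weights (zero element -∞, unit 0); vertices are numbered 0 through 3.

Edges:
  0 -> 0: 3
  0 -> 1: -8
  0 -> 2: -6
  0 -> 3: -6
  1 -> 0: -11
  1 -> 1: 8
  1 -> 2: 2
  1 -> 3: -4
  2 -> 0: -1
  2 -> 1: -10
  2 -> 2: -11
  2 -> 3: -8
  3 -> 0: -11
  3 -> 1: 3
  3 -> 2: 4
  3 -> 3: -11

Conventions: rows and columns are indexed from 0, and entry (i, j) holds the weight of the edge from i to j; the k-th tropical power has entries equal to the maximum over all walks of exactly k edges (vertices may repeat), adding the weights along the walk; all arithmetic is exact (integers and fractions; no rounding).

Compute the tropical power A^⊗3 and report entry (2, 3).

A^⊗2:
  [6, 0, -2, -3]
  [1, 16, 10, 4]
  [2, -2, -4, -7]
  [3, 11, 5, -1]
A^⊗3:
  [9, 8, 2, 0]
  [9, 24, 18, 12]
  [5, 6, 0, -4]
  [6, 19, 13, 7]
Key observation: the optimum is the walk 2->0->0->3, with weight (-1) + 3 + (-6) = -4.
Optimal value attained by: walk 2->0->0->3.
Answer: (A^⊗3)[2][3] = -4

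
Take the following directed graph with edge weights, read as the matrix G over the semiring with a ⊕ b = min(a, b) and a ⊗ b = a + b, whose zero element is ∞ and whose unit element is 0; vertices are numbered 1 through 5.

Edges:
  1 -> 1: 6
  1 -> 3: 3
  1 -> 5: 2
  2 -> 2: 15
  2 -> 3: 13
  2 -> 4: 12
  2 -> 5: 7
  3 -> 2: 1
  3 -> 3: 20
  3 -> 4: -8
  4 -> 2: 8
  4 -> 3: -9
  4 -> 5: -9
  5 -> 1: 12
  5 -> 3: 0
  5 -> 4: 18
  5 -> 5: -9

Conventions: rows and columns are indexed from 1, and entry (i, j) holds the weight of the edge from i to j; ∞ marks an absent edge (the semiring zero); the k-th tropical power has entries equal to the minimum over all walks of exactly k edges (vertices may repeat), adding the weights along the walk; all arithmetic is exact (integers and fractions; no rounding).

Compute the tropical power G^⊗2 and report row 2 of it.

G^⊗2:
  [12, 4, 2, -5, -7]
  [19, 14, 3, 5, -2]
  [∞, 0, -17, 12, -17]
  [3, -8, -9, -17, -18]
  [3, 1, -9, -8, -18]
Answer: row 2 of G^⊗2 = [19, 14, 3, 5, -2]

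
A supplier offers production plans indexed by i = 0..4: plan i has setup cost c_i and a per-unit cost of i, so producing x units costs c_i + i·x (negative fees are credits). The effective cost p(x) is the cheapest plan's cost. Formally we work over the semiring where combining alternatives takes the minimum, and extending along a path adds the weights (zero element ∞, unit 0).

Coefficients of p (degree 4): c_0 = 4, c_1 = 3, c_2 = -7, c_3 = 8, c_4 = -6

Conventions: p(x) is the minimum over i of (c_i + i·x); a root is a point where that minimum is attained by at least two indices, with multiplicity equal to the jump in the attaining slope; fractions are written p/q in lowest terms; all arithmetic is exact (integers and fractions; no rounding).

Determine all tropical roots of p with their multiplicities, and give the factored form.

hull edge (i=0, c=4) to (i=2, c=-7): slope -11/2, span 2
hull edge (i=2, c=-7) to (i=4, c=-6): slope 1/2, span 2
Factored form: p(x) = -6 ⊗ (x ⊕ (-1/2)) ⊗ (x ⊕ (-1/2)) ⊗ (x ⊕ 11/2) ⊗ (x ⊕ 11/2)
Answer: roots = -1/2 (mult 2), 11/2 (mult 2)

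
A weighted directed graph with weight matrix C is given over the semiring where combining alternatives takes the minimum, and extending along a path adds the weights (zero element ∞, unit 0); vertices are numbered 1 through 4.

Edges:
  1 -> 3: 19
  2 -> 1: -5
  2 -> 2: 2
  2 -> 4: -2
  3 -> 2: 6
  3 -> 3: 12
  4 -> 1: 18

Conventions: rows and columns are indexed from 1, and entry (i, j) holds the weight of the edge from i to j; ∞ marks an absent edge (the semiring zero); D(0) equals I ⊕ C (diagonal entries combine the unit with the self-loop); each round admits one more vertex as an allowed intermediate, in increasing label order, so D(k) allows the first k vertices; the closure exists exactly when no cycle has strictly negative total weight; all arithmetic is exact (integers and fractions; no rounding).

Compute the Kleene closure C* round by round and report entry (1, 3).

D(0):
  [0, ∞, 19, ∞]
  [-5, 0, ∞, -2]
  [∞, 6, 0, ∞]
  [18, ∞, ∞, 0]
D(1):
  [0, ∞, 19, ∞]
  [-5, 0, 14, -2]
  [∞, 6, 0, ∞]
  [18, ∞, 37, 0]
D(2):
  [0, ∞, 19, ∞]
  [-5, 0, 14, -2]
  [1, 6, 0, 4]
  [18, ∞, 37, 0]
D(3):
  [0, 25, 19, 23]
  [-5, 0, 14, -2]
  [1, 6, 0, 4]
  [18, 43, 37, 0]
D(4):
  [0, 25, 19, 23]
  [-5, 0, 14, -2]
  [1, 6, 0, 4]
  [18, 43, 37, 0]
Answer: C*[1][3] = 19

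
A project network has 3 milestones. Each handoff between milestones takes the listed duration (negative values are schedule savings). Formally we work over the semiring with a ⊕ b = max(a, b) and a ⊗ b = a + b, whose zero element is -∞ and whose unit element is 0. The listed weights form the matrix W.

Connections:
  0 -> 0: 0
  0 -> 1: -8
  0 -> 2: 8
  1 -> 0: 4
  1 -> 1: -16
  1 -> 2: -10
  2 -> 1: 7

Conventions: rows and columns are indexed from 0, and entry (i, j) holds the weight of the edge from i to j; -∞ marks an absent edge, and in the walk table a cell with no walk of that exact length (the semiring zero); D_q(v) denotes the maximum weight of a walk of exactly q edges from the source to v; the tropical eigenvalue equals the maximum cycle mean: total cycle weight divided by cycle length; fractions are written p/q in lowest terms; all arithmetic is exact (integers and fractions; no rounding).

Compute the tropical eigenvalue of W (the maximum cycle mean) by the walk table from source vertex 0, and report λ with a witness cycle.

q=0: [0, -∞, -∞]
q=1: [0, -8, 8]
q=2: [0, 15, 8]
q=3: [19, 15, 8]
Optimal cycle mean attained by: cycle 0->2->1->0, total 8 + 7 + 4, length 3.
Answer: λ = 19/3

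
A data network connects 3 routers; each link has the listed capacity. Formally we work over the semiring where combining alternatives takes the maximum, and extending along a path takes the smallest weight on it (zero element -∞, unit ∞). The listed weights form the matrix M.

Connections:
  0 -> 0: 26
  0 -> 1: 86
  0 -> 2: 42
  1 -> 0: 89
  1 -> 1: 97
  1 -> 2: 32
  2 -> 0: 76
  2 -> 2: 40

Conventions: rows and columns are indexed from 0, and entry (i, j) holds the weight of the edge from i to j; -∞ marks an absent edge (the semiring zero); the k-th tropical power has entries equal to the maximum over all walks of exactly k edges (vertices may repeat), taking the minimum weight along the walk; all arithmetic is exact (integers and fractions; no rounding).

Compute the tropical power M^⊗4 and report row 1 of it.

M^⊗2:
  [86, 86, 40]
  [89, 97, 42]
  [40, 76, 42]
M^⊗3:
  [86, 86, 42]
  [89, 97, 42]
  [76, 76, 40]
M^⊗4:
  [86, 86, 42]
  [89, 97, 42]
  [76, 76, 42]
Answer: row 1 of M^⊗4 = [89, 97, 42]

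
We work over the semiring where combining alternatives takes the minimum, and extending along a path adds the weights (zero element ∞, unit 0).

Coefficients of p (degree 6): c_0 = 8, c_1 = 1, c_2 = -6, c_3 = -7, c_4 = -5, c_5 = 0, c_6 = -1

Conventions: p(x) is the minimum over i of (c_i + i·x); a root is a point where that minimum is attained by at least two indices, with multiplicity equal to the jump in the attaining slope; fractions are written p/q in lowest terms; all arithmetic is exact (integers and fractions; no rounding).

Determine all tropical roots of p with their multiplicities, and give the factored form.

hull edge (i=0, c=8) to (i=2, c=-6): slope -7, span 2
hull edge (i=2, c=-6) to (i=3, c=-7): slope -1, span 1
hull edge (i=3, c=-7) to (i=6, c=-1): slope 2, span 3
Factored form: p(x) = -1 ⊗ (x ⊕ (-2)) ⊗ (x ⊕ (-2)) ⊗ (x ⊕ (-2)) ⊗ (x ⊕ 1) ⊗ (x ⊕ 7) ⊗ (x ⊕ 7)
Answer: roots = -2 (mult 3), 1 (mult 1), 7 (mult 2)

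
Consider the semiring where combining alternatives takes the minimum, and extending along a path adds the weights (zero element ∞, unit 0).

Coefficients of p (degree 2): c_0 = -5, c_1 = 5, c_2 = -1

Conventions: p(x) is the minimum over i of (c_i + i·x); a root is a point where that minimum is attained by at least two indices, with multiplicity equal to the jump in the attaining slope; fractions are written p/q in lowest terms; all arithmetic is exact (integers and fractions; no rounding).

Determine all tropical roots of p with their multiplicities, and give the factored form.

hull edge (i=0, c=-5) to (i=2, c=-1): slope 2, span 2
Factored form: p(x) = -1 ⊗ (x ⊕ (-2)) ⊗ (x ⊕ (-2))
Answer: roots = -2 (mult 2)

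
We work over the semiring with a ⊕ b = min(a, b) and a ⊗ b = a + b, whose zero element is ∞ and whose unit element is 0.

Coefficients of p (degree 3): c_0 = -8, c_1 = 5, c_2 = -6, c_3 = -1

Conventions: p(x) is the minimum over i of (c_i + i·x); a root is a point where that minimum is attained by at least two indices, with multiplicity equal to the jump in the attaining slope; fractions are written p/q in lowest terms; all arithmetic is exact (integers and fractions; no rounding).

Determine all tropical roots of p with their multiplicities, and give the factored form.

hull edge (i=0, c=-8) to (i=2, c=-6): slope 1, span 2
hull edge (i=2, c=-6) to (i=3, c=-1): slope 5, span 1
Factored form: p(x) = -1 ⊗ (x ⊕ (-5)) ⊗ (x ⊕ (-1)) ⊗ (x ⊕ (-1))
Answer: roots = -5 (mult 1), -1 (mult 2)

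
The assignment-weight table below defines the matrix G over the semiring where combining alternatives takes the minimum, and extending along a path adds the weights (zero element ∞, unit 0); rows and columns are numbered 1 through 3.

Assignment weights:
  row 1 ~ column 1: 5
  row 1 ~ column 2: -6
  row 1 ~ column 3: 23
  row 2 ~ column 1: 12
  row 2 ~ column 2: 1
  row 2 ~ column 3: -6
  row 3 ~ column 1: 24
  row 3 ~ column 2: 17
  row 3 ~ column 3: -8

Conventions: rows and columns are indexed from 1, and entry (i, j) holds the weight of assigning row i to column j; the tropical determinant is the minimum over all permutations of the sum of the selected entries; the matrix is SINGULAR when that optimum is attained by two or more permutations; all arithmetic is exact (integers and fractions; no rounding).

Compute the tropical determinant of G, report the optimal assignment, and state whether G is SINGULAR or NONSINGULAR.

σ = (1, 2, 3): 5 + 1 + (-8) = -2
σ = (1, 3, 2): 5 + (-6) + 17 = 16
σ = (2, 1, 3): (-6) + 12 + (-8) = -2
σ = (2, 3, 1): (-6) + (-6) + 24 = 12
σ = (3, 1, 2): 23 + 12 + 17 = 52
σ = (3, 2, 1): 23 + 1 + 24 = 48
Optimal value attained by: σ = (1, 2, 3).
Answer: det⊕(G) = -2; verdict: SINGULAR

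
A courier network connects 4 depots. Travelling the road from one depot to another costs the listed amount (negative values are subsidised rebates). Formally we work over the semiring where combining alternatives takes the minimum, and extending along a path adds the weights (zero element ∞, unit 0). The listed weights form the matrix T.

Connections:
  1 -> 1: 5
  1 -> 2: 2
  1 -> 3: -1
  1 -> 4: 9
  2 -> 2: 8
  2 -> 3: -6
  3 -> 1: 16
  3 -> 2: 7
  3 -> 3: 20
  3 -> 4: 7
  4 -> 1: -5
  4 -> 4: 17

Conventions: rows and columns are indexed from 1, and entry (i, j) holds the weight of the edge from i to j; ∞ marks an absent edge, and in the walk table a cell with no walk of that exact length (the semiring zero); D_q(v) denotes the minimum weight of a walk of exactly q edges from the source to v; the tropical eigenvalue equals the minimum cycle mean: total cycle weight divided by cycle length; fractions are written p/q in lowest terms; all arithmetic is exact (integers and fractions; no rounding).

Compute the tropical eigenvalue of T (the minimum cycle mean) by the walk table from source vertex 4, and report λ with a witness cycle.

q=0: [∞, ∞, ∞, 0]
q=1: [-5, ∞, ∞, 17]
q=2: [0, -3, -6, 4]
q=3: [-1, 1, -9, 1]
q=4: [-4, -2, -5, -2]
Optimal cycle mean attained by: cycle 1->2->3->4->1, total 2 + (-6) + 7 + (-5), length 4.
Answer: λ = -1/2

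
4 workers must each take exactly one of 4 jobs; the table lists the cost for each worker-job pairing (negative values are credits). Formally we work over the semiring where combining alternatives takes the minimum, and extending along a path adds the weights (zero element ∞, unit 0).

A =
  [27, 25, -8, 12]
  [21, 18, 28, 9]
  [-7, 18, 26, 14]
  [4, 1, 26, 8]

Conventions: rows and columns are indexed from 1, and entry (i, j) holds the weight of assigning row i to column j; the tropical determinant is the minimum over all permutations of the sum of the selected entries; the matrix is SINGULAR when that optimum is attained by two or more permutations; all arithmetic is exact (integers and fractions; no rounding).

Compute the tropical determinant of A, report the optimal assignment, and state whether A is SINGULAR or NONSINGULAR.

σ = (1, 2, 3, 4): 27 + 18 + 26 + 8 = 79
σ = (1, 2, 4, 3): 27 + 18 + 14 + 26 = 85
σ = (1, 3, 2, 4): 27 + 28 + 18 + 8 = 81
σ = (1, 3, 4, 2): 27 + 28 + 14 + 1 = 70
σ = (1, 4, 2, 3): 27 + 9 + 18 + 26 = 80
σ = (1, 4, 3, 2): 27 + 9 + 26 + 1 = 63
σ = (2, 1, 3, 4): 25 + 21 + 26 + 8 = 80
σ = (2, 1, 4, 3): 25 + 21 + 14 + 26 = 86
σ = (2, 3, 1, 4): 25 + 28 + (-7) + 8 = 54
σ = (2, 3, 4, 1): 25 + 28 + 14 + 4 = 71
σ = (2, 4, 1, 3): 25 + 9 + (-7) + 26 = 53
σ = (2, 4, 3, 1): 25 + 9 + 26 + 4 = 64
σ = (3, 1, 2, 4): (-8) + 21 + 18 + 8 = 39
σ = (3, 1, 4, 2): (-8) + 21 + 14 + 1 = 28
σ = (3, 2, 1, 4): (-8) + 18 + (-7) + 8 = 11
σ = (3, 2, 4, 1): (-8) + 18 + 14 + 4 = 28
σ = (3, 4, 1, 2): (-8) + 9 + (-7) + 1 = -5
σ = (3, 4, 2, 1): (-8) + 9 + 18 + 4 = 23
σ = (4, 1, 2, 3): 12 + 21 + 18 + 26 = 77
σ = (4, 1, 3, 2): 12 + 21 + 26 + 1 = 60
σ = (4, 2, 1, 3): 12 + 18 + (-7) + 26 = 49
σ = (4, 2, 3, 1): 12 + 18 + 26 + 4 = 60
σ = (4, 3, 1, 2): 12 + 28 + (-7) + 1 = 34
σ = (4, 3, 2, 1): 12 + 28 + 18 + 4 = 62
Optimal value attained by: σ = (3, 4, 1, 2).
Answer: det⊕(A) = -5; verdict: NONSINGULAR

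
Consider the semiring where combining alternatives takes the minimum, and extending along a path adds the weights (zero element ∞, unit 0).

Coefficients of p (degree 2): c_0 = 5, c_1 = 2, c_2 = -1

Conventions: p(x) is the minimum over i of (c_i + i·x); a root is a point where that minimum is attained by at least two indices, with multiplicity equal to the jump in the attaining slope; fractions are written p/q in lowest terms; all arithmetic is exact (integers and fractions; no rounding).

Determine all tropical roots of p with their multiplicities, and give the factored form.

hull edge (i=0, c=5) to (i=2, c=-1): slope -3, span 2
Factored form: p(x) = -1 ⊗ (x ⊕ 3) ⊗ (x ⊕ 3)
Answer: roots = 3 (mult 2)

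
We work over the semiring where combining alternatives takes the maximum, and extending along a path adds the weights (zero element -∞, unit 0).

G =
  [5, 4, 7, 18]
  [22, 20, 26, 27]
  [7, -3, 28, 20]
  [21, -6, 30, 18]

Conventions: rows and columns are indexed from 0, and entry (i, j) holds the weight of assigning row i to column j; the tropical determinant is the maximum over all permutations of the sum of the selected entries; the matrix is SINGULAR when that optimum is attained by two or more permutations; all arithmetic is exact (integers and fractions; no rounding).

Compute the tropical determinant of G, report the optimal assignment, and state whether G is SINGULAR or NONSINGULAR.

σ = (0, 1, 2, 3): 5 + 20 + 28 + 18 = 71
σ = (0, 1, 3, 2): 5 + 20 + 20 + 30 = 75
σ = (0, 2, 1, 3): 5 + 26 + (-3) + 18 = 46
σ = (0, 2, 3, 1): 5 + 26 + 20 + (-6) = 45
σ = (0, 3, 1, 2): 5 + 27 + (-3) + 30 = 59
σ = (0, 3, 2, 1): 5 + 27 + 28 + (-6) = 54
σ = (1, 0, 2, 3): 4 + 22 + 28 + 18 = 72
σ = (1, 0, 3, 2): 4 + 22 + 20 + 30 = 76
σ = (1, 2, 0, 3): 4 + 26 + 7 + 18 = 55
σ = (1, 2, 3, 0): 4 + 26 + 20 + 21 = 71
σ = (1, 3, 0, 2): 4 + 27 + 7 + 30 = 68
σ = (1, 3, 2, 0): 4 + 27 + 28 + 21 = 80
σ = (2, 0, 1, 3): 7 + 22 + (-3) + 18 = 44
σ = (2, 0, 3, 1): 7 + 22 + 20 + (-6) = 43
σ = (2, 1, 0, 3): 7 + 20 + 7 + 18 = 52
σ = (2, 1, 3, 0): 7 + 20 + 20 + 21 = 68
σ = (2, 3, 0, 1): 7 + 27 + 7 + (-6) = 35
σ = (2, 3, 1, 0): 7 + 27 + (-3) + 21 = 52
σ = (3, 0, 1, 2): 18 + 22 + (-3) + 30 = 67
σ = (3, 0, 2, 1): 18 + 22 + 28 + (-6) = 62
σ = (3, 1, 0, 2): 18 + 20 + 7 + 30 = 75
σ = (3, 1, 2, 0): 18 + 20 + 28 + 21 = 87
σ = (3, 2, 0, 1): 18 + 26 + 7 + (-6) = 45
σ = (3, 2, 1, 0): 18 + 26 + (-3) + 21 = 62
Optimal value attained by: σ = (3, 1, 2, 0).
Answer: det⊕(G) = 87; verdict: NONSINGULAR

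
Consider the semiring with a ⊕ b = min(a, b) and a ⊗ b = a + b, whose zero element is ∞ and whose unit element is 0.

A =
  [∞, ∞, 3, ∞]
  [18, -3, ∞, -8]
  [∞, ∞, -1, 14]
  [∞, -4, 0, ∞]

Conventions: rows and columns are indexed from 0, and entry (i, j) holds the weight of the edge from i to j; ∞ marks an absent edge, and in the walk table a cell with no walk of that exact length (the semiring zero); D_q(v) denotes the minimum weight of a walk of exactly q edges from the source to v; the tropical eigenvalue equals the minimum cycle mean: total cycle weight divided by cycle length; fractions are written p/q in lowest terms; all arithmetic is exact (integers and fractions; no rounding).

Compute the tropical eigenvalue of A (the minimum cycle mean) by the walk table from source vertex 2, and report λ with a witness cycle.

q=0: [∞, ∞, 0, ∞]
q=1: [∞, ∞, -1, 14]
q=2: [∞, 10, -2, 13]
q=3: [28, 7, -3, 2]
q=4: [25, -2, -4, -1]
Optimal cycle mean attained by: cycle 1->3->1, total (-8) + (-4), length 2.
Answer: λ = -6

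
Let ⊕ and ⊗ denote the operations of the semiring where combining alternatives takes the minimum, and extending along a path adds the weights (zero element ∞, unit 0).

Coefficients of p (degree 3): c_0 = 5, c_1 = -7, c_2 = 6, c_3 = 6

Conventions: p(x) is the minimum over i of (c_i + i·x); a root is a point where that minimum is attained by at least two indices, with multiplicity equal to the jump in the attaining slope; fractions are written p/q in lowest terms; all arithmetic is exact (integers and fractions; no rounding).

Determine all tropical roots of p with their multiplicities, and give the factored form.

hull edge (i=0, c=5) to (i=1, c=-7): slope -12, span 1
hull edge (i=1, c=-7) to (i=3, c=6): slope 13/2, span 2
Factored form: p(x) = 6 ⊗ (x ⊕ (-13/2)) ⊗ (x ⊕ (-13/2)) ⊗ (x ⊕ 12)
Answer: roots = -13/2 (mult 2), 12 (mult 1)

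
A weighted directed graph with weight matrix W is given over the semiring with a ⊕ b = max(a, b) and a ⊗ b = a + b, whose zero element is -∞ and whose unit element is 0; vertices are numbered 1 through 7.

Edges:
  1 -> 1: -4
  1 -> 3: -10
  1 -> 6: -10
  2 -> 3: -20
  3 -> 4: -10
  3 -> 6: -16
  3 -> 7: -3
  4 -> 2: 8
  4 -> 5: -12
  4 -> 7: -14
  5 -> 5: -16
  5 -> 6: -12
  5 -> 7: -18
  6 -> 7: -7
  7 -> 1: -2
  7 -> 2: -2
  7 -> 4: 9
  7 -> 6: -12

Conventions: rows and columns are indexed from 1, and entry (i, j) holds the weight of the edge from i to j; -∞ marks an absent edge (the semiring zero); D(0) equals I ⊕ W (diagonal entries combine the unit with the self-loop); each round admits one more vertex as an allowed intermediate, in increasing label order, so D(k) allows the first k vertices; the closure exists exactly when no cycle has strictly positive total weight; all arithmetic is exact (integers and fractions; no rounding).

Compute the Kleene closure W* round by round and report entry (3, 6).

D(0):
  [0, -∞, -10, -∞, -∞, -10, -∞]
  [-∞, 0, -20, -∞, -∞, -∞, -∞]
  [-∞, -∞, 0, -10, -∞, -16, -3]
  [-∞, 8, -∞, 0, -12, -∞, -14]
  [-∞, -∞, -∞, -∞, 0, -12, -18]
  [-∞, -∞, -∞, -∞, -∞, 0, -7]
  [-2, -2, -∞, 9, -∞, -12, 0]
D(1):
  [0, -∞, -10, -∞, -∞, -10, -∞]
  [-∞, 0, -20, -∞, -∞, -∞, -∞]
  [-∞, -∞, 0, -10, -∞, -16, -3]
  [-∞, 8, -∞, 0, -12, -∞, -14]
  [-∞, -∞, -∞, -∞, 0, -12, -18]
  [-∞, -∞, -∞, -∞, -∞, 0, -7]
  [-2, -2, -12, 9, -∞, -12, 0]
D(2):
  [0, -∞, -10, -∞, -∞, -10, -∞]
  [-∞, 0, -20, -∞, -∞, -∞, -∞]
  [-∞, -∞, 0, -10, -∞, -16, -3]
  [-∞, 8, -12, 0, -12, -∞, -14]
  [-∞, -∞, -∞, -∞, 0, -12, -18]
  [-∞, -∞, -∞, -∞, -∞, 0, -7]
  [-2, -2, -12, 9, -∞, -12, 0]
D(3):
  [0, -∞, -10, -20, -∞, -10, -13]
  [-∞, 0, -20, -30, -∞, -36, -23]
  [-∞, -∞, 0, -10, -∞, -16, -3]
  [-∞, 8, -12, 0, -12, -28, -14]
  [-∞, -∞, -∞, -∞, 0, -12, -18]
  [-∞, -∞, -∞, -∞, -∞, 0, -7]
  [-2, -2, -12, 9, -∞, -12, 0]
D(4):
  [0, -12, -10, -20, -32, -10, -13]
  [-∞, 0, -20, -30, -42, -36, -23]
  [-∞, -2, 0, -10, -22, -16, -3]
  [-∞, 8, -12, 0, -12, -28, -14]
  [-∞, -∞, -∞, -∞, 0, -12, -18]
  [-∞, -∞, -∞, -∞, -∞, 0, -7]
  [-2, 17, -3, 9, -3, -12, 0]
D(5):
  [0, -12, -10, -20, -32, -10, -13]
  [-∞, 0, -20, -30, -42, -36, -23]
  [-∞, -2, 0, -10, -22, -16, -3]
  [-∞, 8, -12, 0, -12, -24, -14]
  [-∞, -∞, -∞, -∞, 0, -12, -18]
  [-∞, -∞, -∞, -∞, -∞, 0, -7]
  [-2, 17, -3, 9, -3, -12, 0]
D(6):
  [0, -12, -10, -20, -32, -10, -13]
  [-∞, 0, -20, -30, -42, -36, -23]
  [-∞, -2, 0, -10, -22, -16, -3]
  [-∞, 8, -12, 0, -12, -24, -14]
  [-∞, -∞, -∞, -∞, 0, -12, -18]
  [-∞, -∞, -∞, -∞, -∞, 0, -7]
  [-2, 17, -3, 9, -3, -12, 0]
D(7):
  [0, 4, -10, -4, -16, -10, -13]
  [-25, 0, -20, -14, -26, -35, -23]
  [-5, 14, 0, 6, -6, -15, -3]
  [-16, 8, -12, 0, -12, -24, -14]
  [-20, -1, -21, -9, 0, -12, -18]
  [-9, 10, -10, 2, -10, 0, -7]
  [-2, 17, -3, 9, -3, -12, 0]
Answer: W*[3][6] = -15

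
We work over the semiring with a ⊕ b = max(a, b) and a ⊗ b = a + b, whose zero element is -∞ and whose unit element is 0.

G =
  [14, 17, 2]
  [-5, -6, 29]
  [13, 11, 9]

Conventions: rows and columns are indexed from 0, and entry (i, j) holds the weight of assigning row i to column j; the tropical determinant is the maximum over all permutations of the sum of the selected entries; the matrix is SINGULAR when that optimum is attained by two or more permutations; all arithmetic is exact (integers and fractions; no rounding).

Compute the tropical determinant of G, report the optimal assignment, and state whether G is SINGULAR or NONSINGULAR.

σ = (0, 1, 2): 14 + (-6) + 9 = 17
σ = (0, 2, 1): 14 + 29 + 11 = 54
σ = (1, 0, 2): 17 + (-5) + 9 = 21
σ = (1, 2, 0): 17 + 29 + 13 = 59
σ = (2, 0, 1): 2 + (-5) + 11 = 8
σ = (2, 1, 0): 2 + (-6) + 13 = 9
Optimal value attained by: σ = (1, 2, 0).
Answer: det⊕(G) = 59; verdict: NONSINGULAR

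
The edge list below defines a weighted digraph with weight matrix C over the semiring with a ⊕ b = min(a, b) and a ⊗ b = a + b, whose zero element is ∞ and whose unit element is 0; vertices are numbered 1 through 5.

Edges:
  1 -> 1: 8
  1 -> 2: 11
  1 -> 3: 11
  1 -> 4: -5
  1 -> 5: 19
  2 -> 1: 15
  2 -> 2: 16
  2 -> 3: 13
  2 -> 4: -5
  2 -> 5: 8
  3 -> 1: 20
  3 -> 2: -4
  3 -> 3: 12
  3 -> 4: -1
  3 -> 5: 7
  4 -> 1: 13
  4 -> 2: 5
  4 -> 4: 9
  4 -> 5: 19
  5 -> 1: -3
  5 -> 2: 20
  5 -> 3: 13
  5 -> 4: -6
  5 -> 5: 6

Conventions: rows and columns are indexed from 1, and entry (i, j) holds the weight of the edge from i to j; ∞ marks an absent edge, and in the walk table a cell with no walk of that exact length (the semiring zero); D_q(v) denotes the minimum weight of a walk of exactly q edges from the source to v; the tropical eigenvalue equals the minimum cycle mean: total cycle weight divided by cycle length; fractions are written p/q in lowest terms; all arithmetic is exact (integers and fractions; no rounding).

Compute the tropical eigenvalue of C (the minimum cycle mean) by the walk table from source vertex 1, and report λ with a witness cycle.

q=0: [0, ∞, ∞, ∞, ∞]
q=1: [8, 11, 11, -5, 19]
q=2: [8, 0, 19, 3, 14]
q=3: [11, 8, 13, -5, 8]
q=4: [5, 0, 21, 2, 14]
q=5: [11, 7, 13, -5, 8]
Optimal cycle mean attained by: cycle 2->4->2, total (-5) + 5, length 2.
Answer: λ = 0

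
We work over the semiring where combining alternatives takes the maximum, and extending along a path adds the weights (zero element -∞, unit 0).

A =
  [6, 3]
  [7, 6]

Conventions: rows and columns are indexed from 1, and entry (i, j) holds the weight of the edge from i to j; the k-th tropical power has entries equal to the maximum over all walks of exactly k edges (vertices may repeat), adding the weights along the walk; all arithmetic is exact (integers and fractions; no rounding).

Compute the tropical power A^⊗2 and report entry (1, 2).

A^⊗2:
  [12, 9]
  [13, 12]
Key observation: the optimum is the walk 1->1->2, with weight 6 + 3 = 9.
Optimal value attained by: walk 1->1->2.
Answer: (A^⊗2)[1][2] = 9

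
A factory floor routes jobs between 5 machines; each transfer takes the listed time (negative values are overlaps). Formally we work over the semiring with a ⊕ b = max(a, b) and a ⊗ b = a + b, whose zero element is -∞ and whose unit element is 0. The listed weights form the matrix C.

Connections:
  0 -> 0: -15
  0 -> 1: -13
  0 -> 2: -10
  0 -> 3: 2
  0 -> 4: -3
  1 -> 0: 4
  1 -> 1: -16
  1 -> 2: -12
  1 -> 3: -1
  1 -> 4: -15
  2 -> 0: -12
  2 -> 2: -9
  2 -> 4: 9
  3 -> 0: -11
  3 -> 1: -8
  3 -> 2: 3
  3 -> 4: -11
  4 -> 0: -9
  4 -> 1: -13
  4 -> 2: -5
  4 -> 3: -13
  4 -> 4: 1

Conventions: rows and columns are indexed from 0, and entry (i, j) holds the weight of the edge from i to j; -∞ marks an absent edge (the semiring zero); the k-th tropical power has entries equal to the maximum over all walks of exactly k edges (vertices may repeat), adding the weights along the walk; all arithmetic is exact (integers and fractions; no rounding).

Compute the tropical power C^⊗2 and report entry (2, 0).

C^⊗2:
  [-9, -6, 5, -13, -1]
  [-11, -9, 2, 6, 1]
  [0, -4, 4, -4, 10]
  [-4, -24, -6, -9, 12]
  [-8, -12, -4, -7, 4]
Key observation: the optimum is the walk 2->4->0, with weight 9 + (-9) = 0.
Optimal value attained by: walk 2->4->0.
Answer: (C^⊗2)[2][0] = 0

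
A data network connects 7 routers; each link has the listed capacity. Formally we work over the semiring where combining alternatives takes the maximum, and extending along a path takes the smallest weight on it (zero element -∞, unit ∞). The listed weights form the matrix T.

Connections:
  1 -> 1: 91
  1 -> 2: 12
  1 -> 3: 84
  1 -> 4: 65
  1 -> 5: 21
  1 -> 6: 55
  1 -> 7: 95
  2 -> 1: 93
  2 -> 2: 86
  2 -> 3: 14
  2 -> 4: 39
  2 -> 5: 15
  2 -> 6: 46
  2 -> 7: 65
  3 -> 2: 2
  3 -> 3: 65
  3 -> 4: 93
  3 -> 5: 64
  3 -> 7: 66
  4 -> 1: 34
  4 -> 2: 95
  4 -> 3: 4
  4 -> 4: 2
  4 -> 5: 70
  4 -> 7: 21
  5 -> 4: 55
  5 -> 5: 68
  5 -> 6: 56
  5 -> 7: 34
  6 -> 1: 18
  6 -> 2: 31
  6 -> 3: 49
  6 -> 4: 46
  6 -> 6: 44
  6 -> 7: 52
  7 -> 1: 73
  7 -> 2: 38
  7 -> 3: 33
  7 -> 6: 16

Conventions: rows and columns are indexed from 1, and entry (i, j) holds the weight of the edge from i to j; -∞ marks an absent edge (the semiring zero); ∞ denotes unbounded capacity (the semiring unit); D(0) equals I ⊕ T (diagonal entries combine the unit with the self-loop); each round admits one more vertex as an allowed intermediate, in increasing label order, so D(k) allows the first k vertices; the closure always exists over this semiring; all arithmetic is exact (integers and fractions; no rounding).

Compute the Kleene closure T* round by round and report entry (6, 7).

D(0):
  [∞, 12, 84, 65, 21, 55, 95]
  [93, ∞, 14, 39, 15, 46, 65]
  [-∞, 2, ∞, 93, 64, -∞, 66]
  [34, 95, 4, ∞, 70, -∞, 21]
  [-∞, -∞, -∞, 55, ∞, 56, 34]
  [18, 31, 49, 46, -∞, ∞, 52]
  [73, 38, 33, -∞, -∞, 16, ∞]
D(1):
  [∞, 12, 84, 65, 21, 55, 95]
  [93, ∞, 84, 65, 21, 55, 93]
  [-∞, 2, ∞, 93, 64, -∞, 66]
  [34, 95, 34, ∞, 70, 34, 34]
  [-∞, -∞, -∞, 55, ∞, 56, 34]
  [18, 31, 49, 46, 18, ∞, 52]
  [73, 38, 73, 65, 21, 55, ∞]
D(2):
  [∞, 12, 84, 65, 21, 55, 95]
  [93, ∞, 84, 65, 21, 55, 93]
  [2, 2, ∞, 93, 64, 2, 66]
  [93, 95, 84, ∞, 70, 55, 93]
  [-∞, -∞, -∞, 55, ∞, 56, 34]
  [31, 31, 49, 46, 21, ∞, 52]
  [73, 38, 73, 65, 21, 55, ∞]
D(3):
  [∞, 12, 84, 84, 64, 55, 95]
  [93, ∞, 84, 84, 64, 55, 93]
  [2, 2, ∞, 93, 64, 2, 66]
  [93, 95, 84, ∞, 70, 55, 93]
  [-∞, -∞, -∞, 55, ∞, 56, 34]
  [31, 31, 49, 49, 49, ∞, 52]
  [73, 38, 73, 73, 64, 55, ∞]
D(4):
  [∞, 84, 84, 84, 70, 55, 95]
  [93, ∞, 84, 84, 70, 55, 93]
  [93, 93, ∞, 93, 70, 55, 93]
  [93, 95, 84, ∞, 70, 55, 93]
  [55, 55, 55, 55, ∞, 56, 55]
  [49, 49, 49, 49, 49, ∞, 52]
  [73, 73, 73, 73, 70, 55, ∞]
D(5):
  [∞, 84, 84, 84, 70, 56, 95]
  [93, ∞, 84, 84, 70, 56, 93]
  [93, 93, ∞, 93, 70, 56, 93]
  [93, 95, 84, ∞, 70, 56, 93]
  [55, 55, 55, 55, ∞, 56, 55]
  [49, 49, 49, 49, 49, ∞, 52]
  [73, 73, 73, 73, 70, 56, ∞]
D(6):
  [∞, 84, 84, 84, 70, 56, 95]
  [93, ∞, 84, 84, 70, 56, 93]
  [93, 93, ∞, 93, 70, 56, 93]
  [93, 95, 84, ∞, 70, 56, 93]
  [55, 55, 55, 55, ∞, 56, 55]
  [49, 49, 49, 49, 49, ∞, 52]
  [73, 73, 73, 73, 70, 56, ∞]
D(7):
  [∞, 84, 84, 84, 70, 56, 95]
  [93, ∞, 84, 84, 70, 56, 93]
  [93, 93, ∞, 93, 70, 56, 93]
  [93, 95, 84, ∞, 70, 56, 93]
  [55, 55, 55, 55, ∞, 56, 55]
  [52, 52, 52, 52, 52, ∞, 52]
  [73, 73, 73, 73, 70, 56, ∞]
Answer: T*[6][7] = 52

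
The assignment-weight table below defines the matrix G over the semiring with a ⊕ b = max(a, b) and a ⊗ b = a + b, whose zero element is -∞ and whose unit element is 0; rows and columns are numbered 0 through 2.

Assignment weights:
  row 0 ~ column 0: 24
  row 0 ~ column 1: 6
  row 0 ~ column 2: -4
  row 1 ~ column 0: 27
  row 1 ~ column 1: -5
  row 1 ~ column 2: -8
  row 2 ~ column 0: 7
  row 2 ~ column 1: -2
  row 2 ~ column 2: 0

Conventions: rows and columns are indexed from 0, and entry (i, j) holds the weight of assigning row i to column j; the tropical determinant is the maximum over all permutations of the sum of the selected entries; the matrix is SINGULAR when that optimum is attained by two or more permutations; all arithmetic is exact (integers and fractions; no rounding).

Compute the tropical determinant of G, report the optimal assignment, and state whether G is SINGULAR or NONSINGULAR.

σ = (0, 1, 2): 24 + (-5) + 0 = 19
σ = (0, 2, 1): 24 + (-8) + (-2) = 14
σ = (1, 0, 2): 6 + 27 + 0 = 33
σ = (1, 2, 0): 6 + (-8) + 7 = 5
σ = (2, 0, 1): (-4) + 27 + (-2) = 21
σ = (2, 1, 0): (-4) + (-5) + 7 = -2
Optimal value attained by: σ = (1, 0, 2).
Answer: det⊕(G) = 33; verdict: NONSINGULAR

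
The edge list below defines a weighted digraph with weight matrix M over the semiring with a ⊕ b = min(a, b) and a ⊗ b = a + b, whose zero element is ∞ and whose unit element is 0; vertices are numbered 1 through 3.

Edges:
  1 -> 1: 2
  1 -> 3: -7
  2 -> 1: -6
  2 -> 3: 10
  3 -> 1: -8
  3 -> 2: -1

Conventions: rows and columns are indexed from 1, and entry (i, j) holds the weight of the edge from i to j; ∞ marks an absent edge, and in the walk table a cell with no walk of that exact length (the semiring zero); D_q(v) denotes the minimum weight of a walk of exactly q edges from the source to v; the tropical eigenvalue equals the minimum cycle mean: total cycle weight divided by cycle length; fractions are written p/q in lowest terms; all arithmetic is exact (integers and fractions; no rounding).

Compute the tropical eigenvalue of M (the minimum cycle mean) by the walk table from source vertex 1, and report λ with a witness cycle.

q=0: [0, ∞, ∞]
q=1: [2, ∞, -7]
q=2: [-15, -8, -5]
q=3: [-14, -6, -22]
Optimal cycle mean attained by: cycle 1->3->1, total (-7) + (-8), length 2.
Answer: λ = -15/2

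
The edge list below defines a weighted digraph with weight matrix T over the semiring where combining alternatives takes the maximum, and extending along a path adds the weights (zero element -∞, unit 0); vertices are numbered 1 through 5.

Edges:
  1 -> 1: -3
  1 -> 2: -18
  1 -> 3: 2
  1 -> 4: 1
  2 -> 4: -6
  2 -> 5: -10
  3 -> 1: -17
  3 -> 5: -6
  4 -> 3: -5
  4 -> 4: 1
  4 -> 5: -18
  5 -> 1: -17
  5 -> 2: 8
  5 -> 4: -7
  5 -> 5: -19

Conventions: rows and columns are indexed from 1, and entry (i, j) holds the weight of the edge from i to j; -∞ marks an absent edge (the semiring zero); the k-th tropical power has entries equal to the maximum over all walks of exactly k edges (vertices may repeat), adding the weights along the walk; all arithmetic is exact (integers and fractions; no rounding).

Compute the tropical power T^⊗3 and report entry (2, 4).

T^⊗2:
  [-6, -21, -1, 2, -4]
  [-27, -2, -11, -5, -24]
  [-20, 2, -15, -13, -25]
  [-22, -10, -4, 2, -11]
  [-20, -11, -12, 2, -2]
T^⊗3:
  [-9, 4, -3, 3, -7]
  [-28, -16, -10, -4, -12]
  [-23, -17, -18, -4, -8]
  [-21, -3, -3, 3, -10]
  [-19, 6, -3, 3, -16]
Key observation: the optimum is the walk 2->4->4->4, with weight (-6) + 1 + 1 = -4.
Optimal value attained by: walk 2->4->4->4.
Answer: (T^⊗3)[2][4] = -4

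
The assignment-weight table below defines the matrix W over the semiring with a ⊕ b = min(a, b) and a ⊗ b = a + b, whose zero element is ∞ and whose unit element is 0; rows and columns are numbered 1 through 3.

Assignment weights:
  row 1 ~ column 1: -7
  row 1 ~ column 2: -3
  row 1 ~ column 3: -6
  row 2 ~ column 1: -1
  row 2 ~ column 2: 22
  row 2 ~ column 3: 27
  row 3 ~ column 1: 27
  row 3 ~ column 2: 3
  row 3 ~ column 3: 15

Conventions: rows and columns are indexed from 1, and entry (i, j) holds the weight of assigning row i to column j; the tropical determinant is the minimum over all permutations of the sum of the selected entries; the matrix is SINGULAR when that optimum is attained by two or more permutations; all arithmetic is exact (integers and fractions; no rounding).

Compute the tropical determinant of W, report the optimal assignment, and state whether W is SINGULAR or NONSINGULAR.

σ = (1, 2, 3): (-7) + 22 + 15 = 30
σ = (1, 3, 2): (-7) + 27 + 3 = 23
σ = (2, 1, 3): (-3) + (-1) + 15 = 11
σ = (2, 3, 1): (-3) + 27 + 27 = 51
σ = (3, 1, 2): (-6) + (-1) + 3 = -4
σ = (3, 2, 1): (-6) + 22 + 27 = 43
Optimal value attained by: σ = (3, 1, 2).
Answer: det⊕(W) = -4; verdict: NONSINGULAR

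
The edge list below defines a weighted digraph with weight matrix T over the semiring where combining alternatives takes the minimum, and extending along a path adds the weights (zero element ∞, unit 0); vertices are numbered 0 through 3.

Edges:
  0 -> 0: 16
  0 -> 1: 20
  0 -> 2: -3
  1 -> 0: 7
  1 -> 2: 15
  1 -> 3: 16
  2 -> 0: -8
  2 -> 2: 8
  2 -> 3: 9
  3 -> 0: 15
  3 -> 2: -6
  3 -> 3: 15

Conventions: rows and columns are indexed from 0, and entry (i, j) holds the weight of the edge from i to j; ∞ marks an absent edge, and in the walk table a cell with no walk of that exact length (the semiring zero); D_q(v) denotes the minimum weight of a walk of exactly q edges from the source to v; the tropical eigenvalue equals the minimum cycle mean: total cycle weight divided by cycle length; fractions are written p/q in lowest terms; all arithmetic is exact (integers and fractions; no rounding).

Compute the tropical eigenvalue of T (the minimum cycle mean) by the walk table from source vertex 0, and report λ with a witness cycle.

q=0: [0, ∞, ∞, ∞]
q=1: [16, 20, -3, ∞]
q=2: [-11, 36, 5, 6]
q=3: [-3, 9, -14, 14]
q=4: [-22, 17, -6, -5]
Optimal cycle mean attained by: cycle 0->2->0, total (-3) + (-8), length 2.
Answer: λ = -11/2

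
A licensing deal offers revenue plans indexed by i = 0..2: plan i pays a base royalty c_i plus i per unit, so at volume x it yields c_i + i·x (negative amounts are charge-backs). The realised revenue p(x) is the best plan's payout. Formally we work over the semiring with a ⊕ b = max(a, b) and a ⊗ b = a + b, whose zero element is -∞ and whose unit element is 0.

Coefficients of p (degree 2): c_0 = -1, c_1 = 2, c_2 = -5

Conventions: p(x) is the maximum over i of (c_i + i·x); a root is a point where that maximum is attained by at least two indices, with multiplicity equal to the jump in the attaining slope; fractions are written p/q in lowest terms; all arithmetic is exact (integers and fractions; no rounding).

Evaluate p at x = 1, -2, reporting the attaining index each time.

p(1) = max(-1+0·1=-1, 2+1·1=3, -5+2·1=-3) = 3 (attained by i=1)
p(-2) = max(-1+0·(-2)=-1, 2+1·(-2)=0, -5+2·(-2)=-9) = 0 (attained by i=1)
Answer: p(1) = 3; p(-2) = 0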